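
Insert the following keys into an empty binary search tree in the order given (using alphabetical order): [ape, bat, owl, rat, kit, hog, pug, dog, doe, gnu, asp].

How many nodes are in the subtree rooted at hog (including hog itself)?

4

Insert ape: tree is empty, so ape becomes the root.
Insert bat: bat > ape → go right. Place as right child of ape.
Insert owl: owl > ape → go right; owl > bat → go right. Place as right child of bat.
Insert rat: rat > ape → go right; rat > bat → go right; rat > owl → go right. Place as right child of owl.
Insert kit: kit > ape → go right; kit > bat → go right; kit < owl → go left. Place as left child of owl.
Insert hog: hog > ape → go right; hog > bat → go right; hog < owl → go left; hog < kit → go left. Place as left child of kit.
Insert pug: pug > ape → go right; pug > bat → go right; pug > owl → go right; pug < rat → go left. Place as left child of rat.
Insert dog: dog > ape → go right; dog > bat → go right; dog < owl → go left; dog < kit → go left; dog < hog → go left. Place as left child of hog.
Insert doe: doe > ape → go right; doe > bat → go right; doe < owl → go left; doe < kit → go left; doe < hog → go left; doe < dog → go left. Place as left child of dog.
Insert gnu: gnu > ape → go right; gnu > bat → go right; gnu < owl → go left; gnu < kit → go left; gnu < hog → go left; gnu > dog → go right. Place as right child of dog.
Insert asp: asp > ape → go right; asp < bat → go left. Place as left child of bat.

Subtree rooted at hog contains: hog, dog, doe, gnu — 4 nodes.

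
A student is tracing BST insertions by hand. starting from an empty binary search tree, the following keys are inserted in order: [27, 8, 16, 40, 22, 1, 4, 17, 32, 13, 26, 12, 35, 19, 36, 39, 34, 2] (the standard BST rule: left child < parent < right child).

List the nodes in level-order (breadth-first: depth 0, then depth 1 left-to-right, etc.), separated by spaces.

27: root
8: left child of 27 (depth 1)
16: right child of 8 (depth 2)
40: right child of 27 (depth 1)
22: right child of 16 (depth 3)
1: left child of 8 (depth 2)
4: right child of 1 (depth 3)
17: left child of 22 (depth 4)
32: left child of 40 (depth 2)
13: left child of 16 (depth 3)
26: right child of 22 (depth 4)
12: left child of 13 (depth 4)
35: right child of 32 (depth 3)
19: right child of 17 (depth 5)
36: right child of 35 (depth 4)
39: right child of 36 (depth 5)
34: left child of 35 (depth 4)
2: left child of 4 (depth 4)

27 8 40 1 16 32 4 13 22 35 2 12 17 26 34 36 19 39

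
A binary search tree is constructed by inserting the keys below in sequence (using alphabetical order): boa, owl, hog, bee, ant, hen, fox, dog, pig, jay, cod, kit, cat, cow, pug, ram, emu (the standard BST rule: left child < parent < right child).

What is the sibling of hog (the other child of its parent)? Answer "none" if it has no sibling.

pig

Insert boa: tree is empty, so boa becomes the root.
Insert owl: owl > boa → go right. Place as right child of boa.
Insert hog: hog > boa → go right; hog < owl → go left. Place as left child of owl.
Insert bee: bee < boa → go left. Place as left child of boa.
Insert ant: ant < boa → go left; ant < bee → go left. Place as left child of bee.
Insert hen: hen > boa → go right; hen < owl → go left; hen < hog → go left. Place as left child of hog.
Insert fox: fox > boa → go right; fox < owl → go left; fox < hog → go left; fox < hen → go left. Place as left child of hen.
Insert dog: dog > boa → go right; dog < owl → go left; dog < hog → go left; dog < hen → go left; dog < fox → go left. Place as left child of fox.
Insert pig: pig > boa → go right; pig > owl → go right. Place as right child of owl.
Insert jay: jay > boa → go right; jay < owl → go left; jay > hog → go right. Place as right child of hog.
Insert cod: cod > boa → go right; cod < owl → go left; cod < hog → go left; cod < hen → go left; cod < fox → go left; cod < dog → go left. Place as left child of dog.
Insert kit: kit > boa → go right; kit < owl → go left; kit > hog → go right; kit > jay → go right. Place as right child of jay.
Insert cat: cat > boa → go right; cat < owl → go left; cat < hog → go left; cat < hen → go left; cat < fox → go left; cat < dog → go left; cat < cod → go left. Place as left child of cod.
Insert cow: cow > boa → go right; cow < owl → go left; cow < hog → go left; cow < hen → go left; cow < fox → go left; cow < dog → go left; cow > cod → go right. Place as right child of cod.
Insert pug: pug > boa → go right; pug > owl → go right; pug > pig → go right. Place as right child of pig.
Insert ram: ram > boa → go right; ram > owl → go right; ram > pig → go right; ram > pug → go right. Place as right child of pug.
Insert emu: emu > boa → go right; emu < owl → go left; emu < hog → go left; emu < hen → go left; emu < fox → go left; emu > dog → go right. Place as right child of dog.

hog's parent is owl; the other child of owl is pig.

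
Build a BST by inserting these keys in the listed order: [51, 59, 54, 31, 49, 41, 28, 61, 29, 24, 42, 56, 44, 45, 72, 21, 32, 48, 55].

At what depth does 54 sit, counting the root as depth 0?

2

Insert 51: tree is empty, so 51 becomes the root.
Insert 59: 59 > 51 → go right. Place as right child of 51.
Insert 54: 54 > 51 → go right; 54 < 59 → go left. Place as left child of 59.
Insert 31: 31 < 51 → go left. Place as left child of 51.
Insert 49: 49 < 51 → go left; 49 > 31 → go right. Place as right child of 31.
Insert 41: 41 < 51 → go left; 41 > 31 → go right; 41 < 49 → go left. Place as left child of 49.
Insert 28: 28 < 51 → go left; 28 < 31 → go left. Place as left child of 31.
Insert 61: 61 > 51 → go right; 61 > 59 → go right. Place as right child of 59.
Insert 29: 29 < 51 → go left; 29 < 31 → go left; 29 > 28 → go right. Place as right child of 28.
Insert 24: 24 < 51 → go left; 24 < 31 → go left; 24 < 28 → go left. Place as left child of 28.
Insert 42: 42 < 51 → go left; 42 > 31 → go right; 42 < 49 → go left; 42 > 41 → go right. Place as right child of 41.
Insert 56: 56 > 51 → go right; 56 < 59 → go left; 56 > 54 → go right. Place as right child of 54.
Insert 44: 44 < 51 → go left; 44 > 31 → go right; 44 < 49 → go left; 44 > 41 → go right; 44 > 42 → go right. Place as right child of 42.
Insert 45: 45 < 51 → go left; 45 > 31 → go right; 45 < 49 → go left; 45 > 41 → go right; 45 > 42 → go right; 45 > 44 → go right. Place as right child of 44.
Insert 72: 72 > 51 → go right; 72 > 59 → go right; 72 > 61 → go right. Place as right child of 61.
Insert 21: 21 < 51 → go left; 21 < 31 → go left; 21 < 28 → go left; 21 < 24 → go left. Place as left child of 24.
Insert 32: 32 < 51 → go left; 32 > 31 → go right; 32 < 49 → go left; 32 < 41 → go left. Place as left child of 41.
Insert 48: 48 < 51 → go left; 48 > 31 → go right; 48 < 49 → go left; 48 > 41 → go right; 48 > 42 → go right; 48 > 44 → go right; 48 > 45 → go right. Place as right child of 45.
Insert 55: 55 > 51 → go right; 55 < 59 → go left; 55 > 54 → go right; 55 < 56 → go left. Place as left child of 56.

Path to 54: 51 → 59 → 54, which is 2 edges.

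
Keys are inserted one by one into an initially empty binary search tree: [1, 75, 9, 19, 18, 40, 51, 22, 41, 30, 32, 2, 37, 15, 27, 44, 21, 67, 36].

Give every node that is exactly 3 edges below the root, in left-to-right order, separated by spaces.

Resulting structure (node: left, right):
  1: L=–, R=75
  75: L=9, R=–
  9: L=2, R=19
  19: L=18, R=40
  18: L=15, R=–
  40: L=22, R=51
  51: L=41, R=67
  22: L=21, R=30
  41: L=–, R=44
  30: L=27, R=32
  32: L=–, R=37
  2: L=–, R=–
  37: L=36, R=–
  15: L=–, R=–
  27: L=–, R=–
  44: L=–, R=–
  21: L=–, R=–
  67: L=–, R=–
  36: L=–, R=–

2 19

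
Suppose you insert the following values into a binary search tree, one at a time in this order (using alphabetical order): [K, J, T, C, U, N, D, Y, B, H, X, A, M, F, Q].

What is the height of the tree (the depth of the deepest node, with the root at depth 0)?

5

K: root
J: left child of K (depth 1)
T: right child of K (depth 1)
C: left child of J (depth 2)
U: right child of T (depth 2)
N: left child of T (depth 2)
D: right child of C (depth 3)
Y: right child of U (depth 3)
B: left child of C (depth 3)
H: right child of D (depth 4)
X: left child of Y (depth 4)
A: left child of B (depth 4)
M: left child of N (depth 3)
F: left child of H (depth 5)
Q: right child of N (depth 3)

The deepest node is F at depth 5.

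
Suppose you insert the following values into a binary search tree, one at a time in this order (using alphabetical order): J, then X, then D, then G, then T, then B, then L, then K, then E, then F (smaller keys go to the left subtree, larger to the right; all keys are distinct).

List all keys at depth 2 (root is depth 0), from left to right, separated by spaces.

Insert J: tree is empty, so J becomes the root.
Insert X: X > J → go right. Place as right child of J.
Insert D: D < J → go left. Place as left child of J.
Insert G: G < J → go left; G > D → go right. Place as right child of D.
Insert T: T > J → go right; T < X → go left. Place as left child of X.
Insert B: B < J → go left; B < D → go left. Place as left child of D.
Insert L: L > J → go right; L < X → go left; L < T → go left. Place as left child of T.
Insert K: K > J → go right; K < X → go left; K < T → go left; K < L → go left. Place as left child of L.
Insert E: E < J → go left; E > D → go right; E < G → go left. Place as left child of G.
Insert F: F < J → go left; F > D → go right; F < G → go left; F > E → go right. Place as right child of E.

B G T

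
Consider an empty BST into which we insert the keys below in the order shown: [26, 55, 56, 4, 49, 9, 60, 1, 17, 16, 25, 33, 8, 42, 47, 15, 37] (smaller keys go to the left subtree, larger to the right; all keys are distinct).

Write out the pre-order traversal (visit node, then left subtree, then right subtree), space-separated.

26 4 1 9 8 17 16 15 25 55 49 33 42 37 47 56 60

26: root
55: right child of 26 (depth 1)
56: right child of 55 (depth 2)
4: left child of 26 (depth 1)
49: left child of 55 (depth 2)
9: right child of 4 (depth 2)
60: right child of 56 (depth 3)
1: left child of 4 (depth 2)
17: right child of 9 (depth 3)
16: left child of 17 (depth 4)
25: right child of 17 (depth 4)
33: left child of 49 (depth 3)
8: left child of 9 (depth 3)
42: right child of 33 (depth 4)
47: right child of 42 (depth 5)
15: left child of 16 (depth 5)
37: left child of 42 (depth 5)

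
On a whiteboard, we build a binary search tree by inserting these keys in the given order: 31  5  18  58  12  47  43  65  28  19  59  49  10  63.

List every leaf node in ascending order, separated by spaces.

10 19 43 49 63

Resulting structure (node: left, right):
  31: L=5, R=58
  5: L=–, R=18
  18: L=12, R=28
  58: L=47, R=65
  12: L=10, R=–
  47: L=43, R=49
  43: L=–, R=–
  65: L=59, R=–
  28: L=19, R=–
  19: L=–, R=–
  59: L=–, R=63
  49: L=–, R=–
  10: L=–, R=–
  63: L=–, R=–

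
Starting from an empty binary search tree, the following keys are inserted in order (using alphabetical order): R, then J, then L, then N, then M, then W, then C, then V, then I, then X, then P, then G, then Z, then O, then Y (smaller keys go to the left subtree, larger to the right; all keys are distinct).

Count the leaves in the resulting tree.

R: root
J: left child of R (depth 1)
L: right child of J (depth 2)
N: right child of L (depth 3)
M: left child of N (depth 4)
W: right child of R (depth 1)
C: left child of J (depth 2)
V: left child of W (depth 2)
I: right child of C (depth 3)
X: right child of W (depth 2)
P: right child of N (depth 4)
G: left child of I (depth 4)
Z: right child of X (depth 3)
O: left child of P (depth 5)
Y: left child of Z (depth 4)

Leaves: G, M, O, V, Y — 5 in total.

5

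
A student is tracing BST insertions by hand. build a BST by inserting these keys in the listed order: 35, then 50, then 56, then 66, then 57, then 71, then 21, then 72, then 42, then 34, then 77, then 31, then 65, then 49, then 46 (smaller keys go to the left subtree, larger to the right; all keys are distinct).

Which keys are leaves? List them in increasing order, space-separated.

Insert 35: tree is empty, so 35 becomes the root.
Insert 50: 50 > 35 → go right. Place as right child of 35.
Insert 56: 56 > 35 → go right; 56 > 50 → go right. Place as right child of 50.
Insert 66: 66 > 35 → go right; 66 > 50 → go right; 66 > 56 → go right. Place as right child of 56.
Insert 57: 57 > 35 → go right; 57 > 50 → go right; 57 > 56 → go right; 57 < 66 → go left. Place as left child of 66.
Insert 71: 71 > 35 → go right; 71 > 50 → go right; 71 > 56 → go right; 71 > 66 → go right. Place as right child of 66.
Insert 21: 21 < 35 → go left. Place as left child of 35.
Insert 72: 72 > 35 → go right; 72 > 50 → go right; 72 > 56 → go right; 72 > 66 → go right; 72 > 71 → go right. Place as right child of 71.
Insert 42: 42 > 35 → go right; 42 < 50 → go left. Place as left child of 50.
Insert 34: 34 < 35 → go left; 34 > 21 → go right. Place as right child of 21.
Insert 77: 77 > 35 → go right; 77 > 50 → go right; 77 > 56 → go right; 77 > 66 → go right; 77 > 71 → go right; 77 > 72 → go right. Place as right child of 72.
Insert 31: 31 < 35 → go left; 31 > 21 → go right; 31 < 34 → go left. Place as left child of 34.
Insert 65: 65 > 35 → go right; 65 > 50 → go right; 65 > 56 → go right; 65 < 66 → go left; 65 > 57 → go right. Place as right child of 57.
Insert 49: 49 > 35 → go right; 49 < 50 → go left; 49 > 42 → go right. Place as right child of 42.
Insert 46: 46 > 35 → go right; 46 < 50 → go left; 46 > 42 → go right; 46 < 49 → go left. Place as left child of 49.

31 46 65 77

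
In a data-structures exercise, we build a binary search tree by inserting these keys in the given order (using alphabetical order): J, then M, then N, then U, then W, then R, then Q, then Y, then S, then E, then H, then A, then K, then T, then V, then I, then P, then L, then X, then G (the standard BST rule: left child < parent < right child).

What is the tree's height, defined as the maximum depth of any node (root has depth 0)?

Insert J: tree is empty, so J becomes the root.
Insert M: M > J → go right. Place as right child of J.
Insert N: N > J → go right; N > M → go right. Place as right child of M.
Insert U: U > J → go right; U > M → go right; U > N → go right. Place as right child of N.
Insert W: W > J → go right; W > M → go right; W > N → go right; W > U → go right. Place as right child of U.
Insert R: R > J → go right; R > M → go right; R > N → go right; R < U → go left. Place as left child of U.
Insert Q: Q > J → go right; Q > M → go right; Q > N → go right; Q < U → go left; Q < R → go left. Place as left child of R.
Insert Y: Y > J → go right; Y > M → go right; Y > N → go right; Y > U → go right; Y > W → go right. Place as right child of W.
Insert S: S > J → go right; S > M → go right; S > N → go right; S < U → go left; S > R → go right. Place as right child of R.
Insert E: E < J → go left. Place as left child of J.
Insert H: H < J → go left; H > E → go right. Place as right child of E.
Insert A: A < J → go left; A < E → go left. Place as left child of E.
Insert K: K > J → go right; K < M → go left. Place as left child of M.
Insert T: T > J → go right; T > M → go right; T > N → go right; T < U → go left; T > R → go right; T > S → go right. Place as right child of S.
Insert V: V > J → go right; V > M → go right; V > N → go right; V > U → go right; V < W → go left. Place as left child of W.
Insert I: I < J → go left; I > E → go right; I > H → go right. Place as right child of H.
Insert P: P > J → go right; P > M → go right; P > N → go right; P < U → go left; P < R → go left; P < Q → go left. Place as left child of Q.
Insert L: L > J → go right; L < M → go left; L > K → go right. Place as right child of K.
Insert X: X > J → go right; X > M → go right; X > N → go right; X > U → go right; X > W → go right; X < Y → go left. Place as left child of Y.
Insert G: G < J → go left; G > E → go right; G < H → go left. Place as left child of H.

The deepest node is T at depth 6.

6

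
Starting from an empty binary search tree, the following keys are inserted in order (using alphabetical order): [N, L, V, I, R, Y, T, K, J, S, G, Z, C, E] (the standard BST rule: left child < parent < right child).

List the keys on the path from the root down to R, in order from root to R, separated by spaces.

N V R

N: root
L: left child of N (depth 1)
V: right child of N (depth 1)
I: left child of L (depth 2)
R: left child of V (depth 2)
Y: right child of V (depth 2)
T: right child of R (depth 3)
K: right child of I (depth 3)
J: left child of K (depth 4)
S: left child of T (depth 4)
G: left child of I (depth 3)
Z: right child of Y (depth 3)
C: left child of G (depth 4)
E: right child of C (depth 5)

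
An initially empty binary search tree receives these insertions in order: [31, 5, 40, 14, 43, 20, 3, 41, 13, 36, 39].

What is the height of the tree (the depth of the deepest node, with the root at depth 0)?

Resulting structure (node: left, right):
  31: L=5, R=40
  5: L=3, R=14
  40: L=36, R=43
  14: L=13, R=20
  43: L=41, R=–
  20: L=–, R=–
  3: L=–, R=–
  41: L=–, R=–
  13: L=–, R=–
  36: L=–, R=39
  39: L=–, R=–

The deepest node is 20 at depth 3.

3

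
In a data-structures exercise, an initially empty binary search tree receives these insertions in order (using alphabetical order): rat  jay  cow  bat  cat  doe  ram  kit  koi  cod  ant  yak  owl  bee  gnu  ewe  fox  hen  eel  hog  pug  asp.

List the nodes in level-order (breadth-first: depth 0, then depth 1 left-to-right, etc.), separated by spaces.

Insert rat: tree is empty, so rat becomes the root.
Insert jay: jay < rat → go left. Place as left child of rat.
Insert cow: cow < rat → go left; cow < jay → go left. Place as left child of jay.
Insert bat: bat < rat → go left; bat < jay → go left; bat < cow → go left. Place as left child of cow.
Insert cat: cat < rat → go left; cat < jay → go left; cat < cow → go left; cat > bat → go right. Place as right child of bat.
Insert doe: doe < rat → go left; doe < jay → go left; doe > cow → go right. Place as right child of cow.
Insert ram: ram < rat → go left; ram > jay → go right. Place as right child of jay.
Insert kit: kit < rat → go left; kit > jay → go right; kit < ram → go left. Place as left child of ram.
Insert koi: koi < rat → go left; koi > jay → go right; koi < ram → go left; koi > kit → go right. Place as right child of kit.
Insert cod: cod < rat → go left; cod < jay → go left; cod < cow → go left; cod > bat → go right; cod > cat → go right. Place as right child of cat.
Insert ant: ant < rat → go left; ant < jay → go left; ant < cow → go left; ant < bat → go left. Place as left child of bat.
Insert yak: yak > rat → go right. Place as right child of rat.
Insert owl: owl < rat → go left; owl > jay → go right; owl < ram → go left; owl > kit → go right; owl > koi → go right. Place as right child of koi.
Insert bee: bee < rat → go left; bee < jay → go left; bee < cow → go left; bee > bat → go right; bee < cat → go left. Place as left child of cat.
Insert gnu: gnu < rat → go left; gnu < jay → go left; gnu > cow → go right; gnu > doe → go right. Place as right child of doe.
Insert ewe: ewe < rat → go left; ewe < jay → go left; ewe > cow → go right; ewe > doe → go right; ewe < gnu → go left. Place as left child of gnu.
Insert fox: fox < rat → go left; fox < jay → go left; fox > cow → go right; fox > doe → go right; fox < gnu → go left; fox > ewe → go right. Place as right child of ewe.
Insert hen: hen < rat → go left; hen < jay → go left; hen > cow → go right; hen > doe → go right; hen > gnu → go right. Place as right child of gnu.
Insert eel: eel < rat → go left; eel < jay → go left; eel > cow → go right; eel > doe → go right; eel < gnu → go left; eel < ewe → go left. Place as left child of ewe.
Insert hog: hog < rat → go left; hog < jay → go left; hog > cow → go right; hog > doe → go right; hog > gnu → go right; hog > hen → go right. Place as right child of hen.
Insert pug: pug < rat → go left; pug > jay → go right; pug < ram → go left; pug > kit → go right; pug > koi → go right; pug > owl → go right. Place as right child of owl.
Insert asp: asp < rat → go left; asp < jay → go left; asp < cow → go left; asp < bat → go left; asp > ant → go right. Place as right child of ant.

rat jay yak cow ram bat doe kit ant cat gnu koi asp bee cod ewe hen owl eel fox hog pug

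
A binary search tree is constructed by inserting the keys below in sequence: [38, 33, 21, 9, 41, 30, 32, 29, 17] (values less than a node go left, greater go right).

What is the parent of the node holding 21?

33

Resulting structure (node: left, right):
  38: L=33, R=41
  33: L=21, R=–
  21: L=9, R=30
  9: L=–, R=17
  41: L=–, R=–
  30: L=29, R=32
  32: L=–, R=–
  29: L=–, R=–
  17: L=–, R=–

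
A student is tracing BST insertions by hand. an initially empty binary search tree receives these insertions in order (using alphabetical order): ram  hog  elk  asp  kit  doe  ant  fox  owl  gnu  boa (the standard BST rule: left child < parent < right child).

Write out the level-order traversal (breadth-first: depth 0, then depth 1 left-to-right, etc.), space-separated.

ram hog elk kit asp fox owl ant doe gnu boa

Insert ram: tree is empty, so ram becomes the root.
Insert hog: hog < ram → go left. Place as left child of ram.
Insert elk: elk < ram → go left; elk < hog → go left. Place as left child of hog.
Insert asp: asp < ram → go left; asp < hog → go left; asp < elk → go left. Place as left child of elk.
Insert kit: kit < ram → go left; kit > hog → go right. Place as right child of hog.
Insert doe: doe < ram → go left; doe < hog → go left; doe < elk → go left; doe > asp → go right. Place as right child of asp.
Insert ant: ant < ram → go left; ant < hog → go left; ant < elk → go left; ant < asp → go left. Place as left child of asp.
Insert fox: fox < ram → go left; fox < hog → go left; fox > elk → go right. Place as right child of elk.
Insert owl: owl < ram → go left; owl > hog → go right; owl > kit → go right. Place as right child of kit.
Insert gnu: gnu < ram → go left; gnu < hog → go left; gnu > elk → go right; gnu > fox → go right. Place as right child of fox.
Insert boa: boa < ram → go left; boa < hog → go left; boa < elk → go left; boa > asp → go right; boa < doe → go left. Place as left child of doe.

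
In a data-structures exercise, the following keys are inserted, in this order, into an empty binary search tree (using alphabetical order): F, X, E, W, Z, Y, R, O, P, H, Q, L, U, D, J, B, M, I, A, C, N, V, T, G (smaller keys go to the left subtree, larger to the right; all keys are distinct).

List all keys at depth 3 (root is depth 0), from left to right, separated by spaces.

B R Y

F: root
X: right child of F (depth 1)
E: left child of F (depth 1)
W: left child of X (depth 2)
Z: right child of X (depth 2)
Y: left child of Z (depth 3)
R: left child of W (depth 3)
O: left child of R (depth 4)
P: right child of O (depth 5)
H: left child of O (depth 5)
Q: right child of P (depth 6)
L: right child of H (depth 6)
U: right child of R (depth 4)
D: left child of E (depth 2)
J: left child of L (depth 7)
B: left child of D (depth 3)
M: right child of L (depth 7)
I: left child of J (depth 8)
A: left child of B (depth 4)
C: right child of B (depth 4)
N: right child of M (depth 8)
V: right child of U (depth 5)
T: left child of U (depth 5)
G: left child of H (depth 6)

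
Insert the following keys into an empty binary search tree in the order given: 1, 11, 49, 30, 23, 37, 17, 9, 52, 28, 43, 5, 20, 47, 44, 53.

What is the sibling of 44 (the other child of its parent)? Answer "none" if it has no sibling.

Insert 1: tree is empty, so 1 becomes the root.
Insert 11: 11 > 1 → go right. Place as right child of 1.
Insert 49: 49 > 1 → go right; 49 > 11 → go right. Place as right child of 11.
Insert 30: 30 > 1 → go right; 30 > 11 → go right; 30 < 49 → go left. Place as left child of 49.
Insert 23: 23 > 1 → go right; 23 > 11 → go right; 23 < 49 → go left; 23 < 30 → go left. Place as left child of 30.
Insert 37: 37 > 1 → go right; 37 > 11 → go right; 37 < 49 → go left; 37 > 30 → go right. Place as right child of 30.
Insert 17: 17 > 1 → go right; 17 > 11 → go right; 17 < 49 → go left; 17 < 30 → go left; 17 < 23 → go left. Place as left child of 23.
Insert 9: 9 > 1 → go right; 9 < 11 → go left. Place as left child of 11.
Insert 52: 52 > 1 → go right; 52 > 11 → go right; 52 > 49 → go right. Place as right child of 49.
Insert 28: 28 > 1 → go right; 28 > 11 → go right; 28 < 49 → go left; 28 < 30 → go left; 28 > 23 → go right. Place as right child of 23.
Insert 43: 43 > 1 → go right; 43 > 11 → go right; 43 < 49 → go left; 43 > 30 → go right; 43 > 37 → go right. Place as right child of 37.
Insert 5: 5 > 1 → go right; 5 < 11 → go left; 5 < 9 → go left. Place as left child of 9.
Insert 20: 20 > 1 → go right; 20 > 11 → go right; 20 < 49 → go left; 20 < 30 → go left; 20 < 23 → go left; 20 > 17 → go right. Place as right child of 17.
Insert 47: 47 > 1 → go right; 47 > 11 → go right; 47 < 49 → go left; 47 > 30 → go right; 47 > 37 → go right; 47 > 43 → go right. Place as right child of 43.
Insert 44: 44 > 1 → go right; 44 > 11 → go right; 44 < 49 → go left; 44 > 30 → go right; 44 > 37 → go right; 44 > 43 → go right; 44 < 47 → go left. Place as left child of 47.
Insert 53: 53 > 1 → go right; 53 > 11 → go right; 53 > 49 → go right; 53 > 52 → go right. Place as right child of 52.

44's parent is 47, which has only one child.

none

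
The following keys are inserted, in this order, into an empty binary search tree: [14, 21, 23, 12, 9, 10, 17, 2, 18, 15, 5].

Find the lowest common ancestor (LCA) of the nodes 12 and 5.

Insert 14: tree is empty, so 14 becomes the root.
Insert 21: 21 > 14 → go right. Place as right child of 14.
Insert 23: 23 > 14 → go right; 23 > 21 → go right. Place as right child of 21.
Insert 12: 12 < 14 → go left. Place as left child of 14.
Insert 9: 9 < 14 → go left; 9 < 12 → go left. Place as left child of 12.
Insert 10: 10 < 14 → go left; 10 < 12 → go left; 10 > 9 → go right. Place as right child of 9.
Insert 17: 17 > 14 → go right; 17 < 21 → go left. Place as left child of 21.
Insert 2: 2 < 14 → go left; 2 < 12 → go left; 2 < 9 → go left. Place as left child of 9.
Insert 18: 18 > 14 → go right; 18 < 21 → go left; 18 > 17 → go right. Place as right child of 17.
Insert 15: 15 > 14 → go right; 15 < 21 → go left; 15 < 17 → go left. Place as left child of 17.
Insert 5: 5 < 14 → go left; 5 < 12 → go left; 5 < 9 → go left; 5 > 2 → go right. Place as right child of 2.

Path to 12: 14 → 12
Path to 5: 14 → 12 → 9 → 2 → 5
12 lies on both paths and is an ancestor of the other node.

12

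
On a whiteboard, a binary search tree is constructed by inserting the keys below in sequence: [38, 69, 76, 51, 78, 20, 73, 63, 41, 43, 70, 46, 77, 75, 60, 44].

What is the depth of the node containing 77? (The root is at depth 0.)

38: root
69: right child of 38 (depth 1)
76: right child of 69 (depth 2)
51: left child of 69 (depth 2)
78: right child of 76 (depth 3)
20: left child of 38 (depth 1)
73: left child of 76 (depth 3)
63: right child of 51 (depth 3)
41: left child of 51 (depth 3)
43: right child of 41 (depth 4)
70: left child of 73 (depth 4)
46: right child of 43 (depth 5)
77: left child of 78 (depth 4)
75: right child of 73 (depth 4)
60: left child of 63 (depth 4)
44: left child of 46 (depth 6)

Path to 77: 38 → 69 → 76 → 78 → 77, which is 4 edges.

4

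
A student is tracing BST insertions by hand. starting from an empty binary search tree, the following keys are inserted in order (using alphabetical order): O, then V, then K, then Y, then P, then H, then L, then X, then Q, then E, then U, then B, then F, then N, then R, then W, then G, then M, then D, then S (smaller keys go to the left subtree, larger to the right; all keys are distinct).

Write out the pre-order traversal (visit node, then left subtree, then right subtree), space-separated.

Insert O: tree is empty, so O becomes the root.
Insert V: V > O → go right. Place as right child of O.
Insert K: K < O → go left. Place as left child of O.
Insert Y: Y > O → go right; Y > V → go right. Place as right child of V.
Insert P: P > O → go right; P < V → go left. Place as left child of V.
Insert H: H < O → go left; H < K → go left. Place as left child of K.
Insert L: L < O → go left; L > K → go right. Place as right child of K.
Insert X: X > O → go right; X > V → go right; X < Y → go left. Place as left child of Y.
Insert Q: Q > O → go right; Q < V → go left; Q > P → go right. Place as right child of P.
Insert E: E < O → go left; E < K → go left; E < H → go left. Place as left child of H.
Insert U: U > O → go right; U < V → go left; U > P → go right; U > Q → go right. Place as right child of Q.
Insert B: B < O → go left; B < K → go left; B < H → go left; B < E → go left. Place as left child of E.
Insert F: F < O → go left; F < K → go left; F < H → go left; F > E → go right. Place as right child of E.
Insert N: N < O → go left; N > K → go right; N > L → go right. Place as right child of L.
Insert R: R > O → go right; R < V → go left; R > P → go right; R > Q → go right; R < U → go left. Place as left child of U.
Insert W: W > O → go right; W > V → go right; W < Y → go left; W < X → go left. Place as left child of X.
Insert G: G < O → go left; G < K → go left; G < H → go left; G > E → go right; G > F → go right. Place as right child of F.
Insert M: M < O → go left; M > K → go right; M > L → go right; M < N → go left. Place as left child of N.
Insert D: D < O → go left; D < K → go left; D < H → go left; D < E → go left; D > B → go right. Place as right child of B.
Insert S: S > O → go right; S < V → go left; S > P → go right; S > Q → go right; S < U → go left; S > R → go right. Place as right child of R.

O K H E B D F G L N M V P Q U R S Y X W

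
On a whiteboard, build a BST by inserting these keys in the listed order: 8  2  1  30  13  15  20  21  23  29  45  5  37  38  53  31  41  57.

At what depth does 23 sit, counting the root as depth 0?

6

Insert 8: tree is empty, so 8 becomes the root.
Insert 2: 2 < 8 → go left. Place as left child of 8.
Insert 1: 1 < 8 → go left; 1 < 2 → go left. Place as left child of 2.
Insert 30: 30 > 8 → go right. Place as right child of 8.
Insert 13: 13 > 8 → go right; 13 < 30 → go left. Place as left child of 30.
Insert 15: 15 > 8 → go right; 15 < 30 → go left; 15 > 13 → go right. Place as right child of 13.
Insert 20: 20 > 8 → go right; 20 < 30 → go left; 20 > 13 → go right; 20 > 15 → go right. Place as right child of 15.
Insert 21: 21 > 8 → go right; 21 < 30 → go left; 21 > 13 → go right; 21 > 15 → go right; 21 > 20 → go right. Place as right child of 20.
Insert 23: 23 > 8 → go right; 23 < 30 → go left; 23 > 13 → go right; 23 > 15 → go right; 23 > 20 → go right; 23 > 21 → go right. Place as right child of 21.
Insert 29: 29 > 8 → go right; 29 < 30 → go left; 29 > 13 → go right; 29 > 15 → go right; 29 > 20 → go right; 29 > 21 → go right; 29 > 23 → go right. Place as right child of 23.
Insert 45: 45 > 8 → go right; 45 > 30 → go right. Place as right child of 30.
Insert 5: 5 < 8 → go left; 5 > 2 → go right. Place as right child of 2.
Insert 37: 37 > 8 → go right; 37 > 30 → go right; 37 < 45 → go left. Place as left child of 45.
Insert 38: 38 > 8 → go right; 38 > 30 → go right; 38 < 45 → go left; 38 > 37 → go right. Place as right child of 37.
Insert 53: 53 > 8 → go right; 53 > 30 → go right; 53 > 45 → go right. Place as right child of 45.
Insert 31: 31 > 8 → go right; 31 > 30 → go right; 31 < 45 → go left; 31 < 37 → go left. Place as left child of 37.
Insert 41: 41 > 8 → go right; 41 > 30 → go right; 41 < 45 → go left; 41 > 37 → go right; 41 > 38 → go right. Place as right child of 38.
Insert 57: 57 > 8 → go right; 57 > 30 → go right; 57 > 45 → go right; 57 > 53 → go right. Place as right child of 53.

Path to 23: 8 → 30 → 13 → 15 → 20 → 21 → 23, which is 6 edges.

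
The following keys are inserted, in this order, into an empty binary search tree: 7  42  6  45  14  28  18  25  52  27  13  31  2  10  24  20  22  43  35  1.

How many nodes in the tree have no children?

7

7: root
42: right child of 7 (depth 1)
6: left child of 7 (depth 1)
45: right child of 42 (depth 2)
14: left child of 42 (depth 2)
28: right child of 14 (depth 3)
18: left child of 28 (depth 4)
25: right child of 18 (depth 5)
52: right child of 45 (depth 3)
27: right child of 25 (depth 6)
13: left child of 14 (depth 3)
31: right child of 28 (depth 4)
2: left child of 6 (depth 2)
10: left child of 13 (depth 4)
24: left child of 25 (depth 6)
20: left child of 24 (depth 7)
22: right child of 20 (depth 8)
43: left child of 45 (depth 3)
35: right child of 31 (depth 5)
1: left child of 2 (depth 3)

Leaves: 1, 10, 22, 27, 35, 43, 52 — 7 in total.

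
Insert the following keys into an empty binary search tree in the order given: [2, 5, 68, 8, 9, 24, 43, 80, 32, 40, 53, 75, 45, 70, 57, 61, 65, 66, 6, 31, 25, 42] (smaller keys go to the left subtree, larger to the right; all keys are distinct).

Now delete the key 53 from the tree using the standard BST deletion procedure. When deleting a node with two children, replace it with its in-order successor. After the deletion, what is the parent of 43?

Resulting structure (node: left, right):
  2: L=–, R=5
  5: L=–, R=68
  68: L=8, R=80
  8: L=6, R=9
  9: L=–, R=24
  24: L=–, R=43
  43: L=32, R=53
  80: L=75, R=–
  32: L=31, R=40
  40: L=–, R=42
  53: L=45, R=57
  75: L=70, R=–
  45: L=–, R=–
  70: L=–, R=–
  57: L=–, R=61
  61: L=–, R=65
  65: L=–, R=66
  66: L=–, R=–
  6: L=–, R=–
  31: L=25, R=–
  25: L=–, R=–
  42: L=–, R=–

Delete 53 (two children — replace with in-order successor).
After deletion, 43's parent is 24.

24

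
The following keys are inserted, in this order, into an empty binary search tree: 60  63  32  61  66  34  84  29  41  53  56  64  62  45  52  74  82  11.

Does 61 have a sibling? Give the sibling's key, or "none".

60: root
63: right child of 60 (depth 1)
32: left child of 60 (depth 1)
61: left child of 63 (depth 2)
66: right child of 63 (depth 2)
34: right child of 32 (depth 2)
84: right child of 66 (depth 3)
29: left child of 32 (depth 2)
41: right child of 34 (depth 3)
53: right child of 41 (depth 4)
56: right child of 53 (depth 5)
64: left child of 66 (depth 3)
62: right child of 61 (depth 3)
45: left child of 53 (depth 5)
52: right child of 45 (depth 6)
74: left child of 84 (depth 4)
82: right child of 74 (depth 5)
11: left child of 29 (depth 3)

61's parent is 63; the other child of 63 is 66.

66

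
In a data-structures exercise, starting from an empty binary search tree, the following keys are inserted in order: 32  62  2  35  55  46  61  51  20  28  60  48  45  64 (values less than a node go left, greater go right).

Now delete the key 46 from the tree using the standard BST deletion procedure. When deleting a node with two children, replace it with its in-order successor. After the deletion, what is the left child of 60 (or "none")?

32: root
62: right child of 32 (depth 1)
2: left child of 32 (depth 1)
35: left child of 62 (depth 2)
55: right child of 35 (depth 3)
46: left child of 55 (depth 4)
61: right child of 55 (depth 4)
51: right child of 46 (depth 5)
20: right child of 2 (depth 2)
28: right child of 20 (depth 3)
60: left child of 61 (depth 5)
48: left child of 51 (depth 6)
45: left child of 46 (depth 5)
64: right child of 62 (depth 2)

Delete 46 (two children — replace with in-order successor).
After deletion, 60's left child: none.

none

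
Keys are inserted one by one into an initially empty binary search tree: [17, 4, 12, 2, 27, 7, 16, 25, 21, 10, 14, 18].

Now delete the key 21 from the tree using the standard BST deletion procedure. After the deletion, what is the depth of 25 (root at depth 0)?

Insert 17: tree is empty, so 17 becomes the root.
Insert 4: 4 < 17 → go left. Place as left child of 17.
Insert 12: 12 < 17 → go left; 12 > 4 → go right. Place as right child of 4.
Insert 2: 2 < 17 → go left; 2 < 4 → go left. Place as left child of 4.
Insert 27: 27 > 17 → go right. Place as right child of 17.
Insert 7: 7 < 17 → go left; 7 > 4 → go right; 7 < 12 → go left. Place as left child of 12.
Insert 16: 16 < 17 → go left; 16 > 4 → go right; 16 > 12 → go right. Place as right child of 12.
Insert 25: 25 > 17 → go right; 25 < 27 → go left. Place as left child of 27.
Insert 21: 21 > 17 → go right; 21 < 27 → go left; 21 < 25 → go left. Place as left child of 25.
Insert 10: 10 < 17 → go left; 10 > 4 → go right; 10 < 12 → go left; 10 > 7 → go right. Place as right child of 7.
Insert 14: 14 < 17 → go left; 14 > 4 → go right; 14 > 12 → go right; 14 < 16 → go left. Place as left child of 16.
Insert 18: 18 > 17 → go right; 18 < 27 → go left; 18 < 25 → go left; 18 < 21 → go left. Place as left child of 21.

Delete 21 (at most one child — splice it out).
After deletion, path to 25: 17 → 27 → 25.

2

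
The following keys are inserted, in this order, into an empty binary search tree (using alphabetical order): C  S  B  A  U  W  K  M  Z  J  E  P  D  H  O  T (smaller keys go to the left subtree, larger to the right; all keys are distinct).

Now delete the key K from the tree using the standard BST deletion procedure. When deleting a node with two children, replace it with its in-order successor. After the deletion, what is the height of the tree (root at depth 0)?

5

Resulting structure (node: left, right):
  C: L=B, R=S
  S: L=K, R=U
  B: L=A, R=–
  A: L=–, R=–
  U: L=T, R=W
  W: L=–, R=Z
  K: L=J, R=M
  M: L=–, R=P
  Z: L=–, R=–
  J: L=E, R=–
  E: L=D, R=H
  P: L=O, R=–
  D: L=–, R=–
  H: L=–, R=–
  O: L=–, R=–
  T: L=–, R=–

Delete K (two children — replace with in-order successor).
After deletion, deepest node is D at depth 5.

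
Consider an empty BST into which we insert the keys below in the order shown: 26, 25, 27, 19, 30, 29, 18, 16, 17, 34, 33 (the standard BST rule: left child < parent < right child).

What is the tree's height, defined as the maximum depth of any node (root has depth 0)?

5

26: root
25: left child of 26 (depth 1)
27: right child of 26 (depth 1)
19: left child of 25 (depth 2)
30: right child of 27 (depth 2)
29: left child of 30 (depth 3)
18: left child of 19 (depth 3)
16: left child of 18 (depth 4)
17: right child of 16 (depth 5)
34: right child of 30 (depth 3)
33: left child of 34 (depth 4)

The deepest node is 17 at depth 5.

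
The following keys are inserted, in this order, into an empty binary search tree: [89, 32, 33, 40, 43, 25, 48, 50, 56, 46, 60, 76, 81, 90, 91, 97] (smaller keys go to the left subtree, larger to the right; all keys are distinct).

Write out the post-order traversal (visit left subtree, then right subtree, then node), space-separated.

Insert 89: tree is empty, so 89 becomes the root.
Insert 32: 32 < 89 → go left. Place as left child of 89.
Insert 33: 33 < 89 → go left; 33 > 32 → go right. Place as right child of 32.
Insert 40: 40 < 89 → go left; 40 > 32 → go right; 40 > 33 → go right. Place as right child of 33.
Insert 43: 43 < 89 → go left; 43 > 32 → go right; 43 > 33 → go right; 43 > 40 → go right. Place as right child of 40.
Insert 25: 25 < 89 → go left; 25 < 32 → go left. Place as left child of 32.
Insert 48: 48 < 89 → go left; 48 > 32 → go right; 48 > 33 → go right; 48 > 40 → go right; 48 > 43 → go right. Place as right child of 43.
Insert 50: 50 < 89 → go left; 50 > 32 → go right; 50 > 33 → go right; 50 > 40 → go right; 50 > 43 → go right; 50 > 48 → go right. Place as right child of 48.
Insert 56: 56 < 89 → go left; 56 > 32 → go right; 56 > 33 → go right; 56 > 40 → go right; 56 > 43 → go right; 56 > 48 → go right; 56 > 50 → go right. Place as right child of 50.
Insert 46: 46 < 89 → go left; 46 > 32 → go right; 46 > 33 → go right; 46 > 40 → go right; 46 > 43 → go right; 46 < 48 → go left. Place as left child of 48.
Insert 60: 60 < 89 → go left; 60 > 32 → go right; 60 > 33 → go right; 60 > 40 → go right; 60 > 43 → go right; 60 > 48 → go right; 60 > 50 → go right; 60 > 56 → go right. Place as right child of 56.
Insert 76: 76 < 89 → go left; 76 > 32 → go right; 76 > 33 → go right; 76 > 40 → go right; 76 > 43 → go right; 76 > 48 → go right; 76 > 50 → go right; 76 > 56 → go right; 76 > 60 → go right. Place as right child of 60.
Insert 81: 81 < 89 → go left; 81 > 32 → go right; 81 > 33 → go right; 81 > 40 → go right; 81 > 43 → go right; 81 > 48 → go right; 81 > 50 → go right; 81 > 56 → go right; 81 > 60 → go right; 81 > 76 → go right. Place as right child of 76.
Insert 90: 90 > 89 → go right. Place as right child of 89.
Insert 91: 91 > 89 → go right; 91 > 90 → go right. Place as right child of 90.
Insert 97: 97 > 89 → go right; 97 > 90 → go right; 97 > 91 → go right. Place as right child of 91.

25 46 81 76 60 56 50 48 43 40 33 32 97 91 90 89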